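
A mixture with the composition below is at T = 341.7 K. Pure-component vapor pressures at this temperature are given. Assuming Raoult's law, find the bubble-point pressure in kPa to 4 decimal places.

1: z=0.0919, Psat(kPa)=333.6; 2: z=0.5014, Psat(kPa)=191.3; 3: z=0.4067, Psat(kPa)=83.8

Pbub = 160.6571 kPa

At the bubble point ψ → 0, so ΣzᵢKᵢ = 1 with Kᵢ = Pᵢˢᵃᵗ/P ⇒ P = ΣzᵢPᵢˢᵃᵗ.
P = 0.0919·333.6 + 0.5014·191.3 + 0.4067·83.8 = 160.6571 kPa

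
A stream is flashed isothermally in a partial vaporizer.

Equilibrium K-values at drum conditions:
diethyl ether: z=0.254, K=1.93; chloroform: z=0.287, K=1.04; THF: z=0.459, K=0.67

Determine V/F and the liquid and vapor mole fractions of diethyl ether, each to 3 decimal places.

V/F = 0.450, x_diethyl ether = 0.179, y_diethyl ether = 0.346

Rachford–Rice: g(V/F) = Σ zᵢ(Kᵢ−1)/(1+V/F(Kᵢ−1)) = 0.
Feasibility: ΣzᵢKᵢ = 1.096, Σzᵢ/Kᵢ = 1.093 — both > 1, two phases present.
Newton iteration, V/F⁰ = 0.39:
  V/F = 0.390: g = 0.0108, g' = -0.185 → V/F = 0.449
  V/F = 0.449: g = 0.0002, g' = -0.179 → V/F = 0.450
Converged at V/F = 0.450.
Compositions from xᵢ = zᵢ/(1+V/F(Kᵢ−1)), yᵢ = Kᵢxᵢ:
  diethyl ether: x = 0.179, y = 0.346
  chloroform: x = 0.282, y = 0.293
  THF: x = 0.539, y = 0.361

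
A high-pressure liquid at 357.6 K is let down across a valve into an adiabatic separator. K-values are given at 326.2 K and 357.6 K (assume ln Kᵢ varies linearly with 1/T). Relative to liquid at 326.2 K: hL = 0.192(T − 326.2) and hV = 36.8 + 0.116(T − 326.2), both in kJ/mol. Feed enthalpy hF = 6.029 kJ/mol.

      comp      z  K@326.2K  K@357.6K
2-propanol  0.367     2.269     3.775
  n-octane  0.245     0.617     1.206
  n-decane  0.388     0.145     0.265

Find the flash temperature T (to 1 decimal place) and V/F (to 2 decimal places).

Adiabatic flash: solve Rachford–Rice at each trial T, then check hF = ψ·hV(T) + (1−ψ)·hL(T).
  T = 326.2 K: K = (2.269, 0.617, 0.145), RR gives ψ = 0.045, H_out = 1.659 kJ/mol
  T = 357.6 K: K = (3.775, 1.206, 0.265), RR gives ψ = 0.521, H_out = 23.952 kJ/mol
  T = 341.9 K: K = (2.961, 0.876, 0.199), RR gives ψ = 0.312, H_out = 14.138 kJ/mol
  T = 334.0 K: K = (2.598, 0.737, 0.170), RR gives ψ = 0.190, H_out = 8.375 kJ/mol
  T = 330.1 K: K = (2.430, 0.675, 0.157), RR gives ψ = 0.121, H_out = 5.182 kJ/mol
  T = 332.1 K: K = (2.515, 0.707, 0.164), RR gives ψ = 0.157, H_out = 6.855 kJ/mol
Linear interpolation between T = 330.1 (H_out = 5.182) and T = 332.1 (H_out = 6.855) on hF = 6.029 gives T ≈ 331.1 K, at which ψ = 0.14.

T = 331.1 K, V/F = 0.14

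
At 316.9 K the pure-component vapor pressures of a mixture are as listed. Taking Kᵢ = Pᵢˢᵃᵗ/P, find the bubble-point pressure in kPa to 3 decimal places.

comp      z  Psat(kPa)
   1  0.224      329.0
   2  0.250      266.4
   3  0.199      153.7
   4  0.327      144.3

Pbub = 218.068 kPa

At the bubble point ψ → 0, so ΣzᵢKᵢ = 1 with Kᵢ = Pᵢˢᵃᵗ/P ⇒ P = ΣzᵢPᵢˢᵃᵗ.
P = 0.224·329.0 + 0.250·266.4 + 0.199·153.7 + 0.327·144.3 = 218.068 kPa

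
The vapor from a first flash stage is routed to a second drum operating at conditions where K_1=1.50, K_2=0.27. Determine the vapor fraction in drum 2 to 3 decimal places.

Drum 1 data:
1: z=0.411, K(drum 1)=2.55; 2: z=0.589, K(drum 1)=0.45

Drum 1:
Let ψ₁ = V/F and solve Σ zᵢ(Kᵢ−1)/(1+ψ₁(Kᵢ−1)) = 0.
g(0) = ΣzᵢKᵢ − 1 = 0.313 and g(1) = 1 − Σzᵢ/Kᵢ = -0.470, so a root lies in (0, 1).
Binary case is linear: z₁(K₁−1)(1+ψ₁(K₂−1)) + z₂(K₂−1)(1+ψ₁(K₁−1)) = 0
⇒ ψ₁ = [z₁(K₁−1)+z₂(K₂−1)] / [−(K₁−1)(K₂−1)] = 0.3131/0.8525 = 0.367
Drum-1 compositions:
  1: x = 0.262, y = 0.668
  2: x = 0.738, y = 0.332
Drum-2 feed = drum-1 vapor: z₂ = (0.6679, 0.3321).
Drum 2:
Rachford–Rice: g(ψ₂) = Σ zᵢ(Kᵢ−1)/(1+ψ₂(Kᵢ−1)) = 0.
g(0) = ΣzᵢKᵢ − 1 = 0.091 and g(1) = 1 − Σzᵢ/Kᵢ = -0.675, so a root lies in (0, 1).
Newton–Raphson from ψ₂ = 0.5:
  ψ₂ = 0.500: g = -0.1147, g' = -0.546 → ψ₂ = 0.290
  ψ₂ = 0.290: g = -0.0159, g' = -0.412 → ψ₂ = 0.251
Converged at ψ₂ = 0.251.
  1: x = 0.593, y = 0.890
  2: x = 0.407, y = 0.110

V/F (drum 2) = 0.251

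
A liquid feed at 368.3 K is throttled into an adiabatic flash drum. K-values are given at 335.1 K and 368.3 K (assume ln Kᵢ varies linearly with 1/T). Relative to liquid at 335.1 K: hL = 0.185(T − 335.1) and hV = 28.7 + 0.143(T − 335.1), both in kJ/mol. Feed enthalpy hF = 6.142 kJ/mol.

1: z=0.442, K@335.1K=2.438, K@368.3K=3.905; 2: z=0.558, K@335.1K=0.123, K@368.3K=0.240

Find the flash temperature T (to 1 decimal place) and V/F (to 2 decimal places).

T = 340.9 K, V/F = 0.18

Adiabatic flash: solve Rachford–Rice at each trial T, then check hF = ψ·hV(T) + (1−ψ)·hL(T).
  T = 335.1 K: K = (2.438, 0.123), RR gives ψ = 0.116, H_out = 3.328 kJ/mol
  T = 368.3 K: K = (3.905, 0.240), RR gives ψ = 0.389, H_out = 16.777 kJ/mol
  T = 351.7 K: K = (3.120, 0.175), RR gives ψ = 0.272, H_out = 10.695 kJ/mol
  T = 343.4 K: K = (2.766, 0.147), RR gives ψ = 0.202, H_out = 7.272 kJ/mol
  T = 339.2 K: K = (2.597, 0.135), RR gives ψ = 0.161, H_out = 5.360 kJ/mol
  T = 341.3 K: K = (2.681, 0.141), RR gives ψ = 0.182, H_out = 6.335 kJ/mol
Linear interpolation between T = 339.2 (H_out = 5.360) and T = 341.3 (H_out = 6.335) on hF = 6.142 gives T ≈ 340.9 K, at which ψ = 0.18.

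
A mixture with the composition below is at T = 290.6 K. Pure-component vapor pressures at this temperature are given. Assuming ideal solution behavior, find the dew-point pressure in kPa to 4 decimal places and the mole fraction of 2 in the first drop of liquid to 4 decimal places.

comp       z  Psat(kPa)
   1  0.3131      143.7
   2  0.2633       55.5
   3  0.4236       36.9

At the dew point ψ → 1, so Σzᵢ/Kᵢ = 1 with Kᵢ = Pᵢˢᵃᵗ/P ⇒ 1/P = Σzᵢ/Pᵢˢᵃᵗ.
1/P = 0.3131/143.7 + 0.2633/55.5 + 0.4236/36.9 = 0.0184027 ⇒ P = 54.3400 kPa
xᵢ = zᵢP/Pᵢˢᵃᵗ ⇒ x_2 = 0.2633·54.3400/55.5 = 0.2578

Pdew = 54.3400 kPa, x_2 = 0.2578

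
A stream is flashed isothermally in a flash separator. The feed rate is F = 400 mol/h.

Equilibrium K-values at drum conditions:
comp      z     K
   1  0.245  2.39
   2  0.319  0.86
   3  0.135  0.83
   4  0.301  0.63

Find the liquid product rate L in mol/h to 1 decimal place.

L = 214.6 mol/h

Material balance + equilibrium reduce to Σ zᵢ(Kᵢ−1)/(1+V/F(Kᵢ−1)) = 0.
Feasibility: ΣzᵢKᵢ = 1.162, Σzᵢ/Kᵢ = 1.114 — both > 1, two phases present.
Newton–Raphson from V/F = 0.5:
  V/F = 0.500: g = -0.0088, g' = -0.239 → V/F = 0.463
  V/F = 0.463: g = 0.0002, g' = -0.247 → V/F = 0.464
Converged at V/F = 0.464.
Then V = V/F·F = 0.4636·400 = 185.4 mol/h and L = F − V = 214.6 mol/h.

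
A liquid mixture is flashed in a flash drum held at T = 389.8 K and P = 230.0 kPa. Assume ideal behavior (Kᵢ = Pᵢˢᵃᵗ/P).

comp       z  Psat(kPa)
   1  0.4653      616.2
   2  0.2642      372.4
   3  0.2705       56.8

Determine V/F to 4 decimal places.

V/F = 0.7405

Raoult's law: Kᵢ = Pᵢˢᵃᵗ/P = Pᵢˢᵃᵗ/230.0.
  K_1 = 616.2/230.0 = 2.679130, K_2 = 372.4/230.0 = 1.619130, K_3 = 56.8/230.0 = 0.246957
Material balance + equilibrium reduce to Σ zᵢ(Kᵢ−1)/(1+V/F(Kᵢ−1)) = 0.
Feasibility: ΣzᵢKᵢ = 1.7412, Σzᵢ/Kᵢ = 1.4322 — both > 1, two phases present.
Newton iteration, V/F⁰ = 0.49:
  V/F = 0.4900: g = 0.23132, g' = -0.8397 → V/F = 0.7655
  V/F = 0.7655: g = -0.02806, g' = -1.1528 → V/F = 0.7411
  V/F = 0.7411: g = -0.00074, g' = -1.0936 → V/F = 0.7405
Converged at V/F = 0.7405.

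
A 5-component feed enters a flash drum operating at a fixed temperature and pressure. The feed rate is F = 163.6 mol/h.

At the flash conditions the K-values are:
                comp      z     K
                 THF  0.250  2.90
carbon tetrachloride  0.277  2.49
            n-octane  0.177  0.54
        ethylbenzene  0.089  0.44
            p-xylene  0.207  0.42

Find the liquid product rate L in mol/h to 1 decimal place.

Rachford–Rice: g(V/F) = Σ zᵢ(Kᵢ−1)/(1+V/F(Kᵢ−1)) = 0.
g(0) = ΣzᵢKᵢ − 1 = 0.636 and g(1) = 1 − Σzᵢ/Kᵢ = -0.220, so a root lies in (0, 1).
Iterate (Newton) starting at V/F = 0.67:
  V/F = 0.670: g = 0.0217, g' = -0.665 → V/F = 0.703
Converged at V/F = 0.703.
Then V = V/F·F = 0.7025·163.6 = 114.9 mol/h and L = F − V = 48.7 mol/h.

L = 48.7 mol/h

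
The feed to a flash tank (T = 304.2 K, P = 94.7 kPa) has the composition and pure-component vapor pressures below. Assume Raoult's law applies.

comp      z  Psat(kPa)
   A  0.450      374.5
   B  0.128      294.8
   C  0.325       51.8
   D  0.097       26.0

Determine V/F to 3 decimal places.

Raoult's law: Kᵢ = Pᵢˢᵃᵗ/P = Pᵢˢᵃᵗ/94.7.
  K_A = 374.5/94.7 = 3.95459, K_B = 294.8/94.7 = 3.11299, K_C = 51.8/94.7 = 0.54699, K_D = 26.0/94.7 = 0.27455
Material balance + equilibrium reduce to Σ zᵢ(Kᵢ−1)/(1+V/F(Kᵢ−1)) = 0.
Check two-phase: ΣzᵢKᵢ = 2.382 > 1 and Σzᵢ/Kᵢ = 1.102 > 1, so g(0) = 1.382 > 0 and g(1) = -0.102 < 0.
Newton iteration, V/F⁰ = 0.64:
  V/F = 0.640: g = 0.2362, g' = -0.883 → V/F = 0.907
  V/F = 0.907: g = -0.0019, g' = -0.986 → V/F = 0.905
Converged at V/F = 0.905.

V/F = 0.905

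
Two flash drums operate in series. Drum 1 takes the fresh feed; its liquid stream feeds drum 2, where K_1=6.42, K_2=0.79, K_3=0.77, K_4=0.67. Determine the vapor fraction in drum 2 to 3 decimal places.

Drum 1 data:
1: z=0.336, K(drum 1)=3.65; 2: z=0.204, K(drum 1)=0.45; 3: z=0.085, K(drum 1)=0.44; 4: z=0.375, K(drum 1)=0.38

Drum 1:
Newton iteration, ψ₁⁰ = 0.5:
  ψ₁ = 0.500: g = -0.1749, g' = -0.908 → ψ₁ = 0.307
  ψ₁ = 0.307: g = 0.0109, g' = -1.065 → ψ₁ = 0.318
Converged at ψ₁ = 0.318.
Drum-1 compositions:
  1: x = 0.182, y = 0.666
  2: x = 0.247, y = 0.111
  3: x = 0.103, y = 0.045
  4: x = 0.467, y = 0.177
Drum-2 feed = drum-1 liquid: z₂ = (0.1824, 0.2472, 0.1034, 0.4670).
Drum 2:
Material balance + equilibrium reduce to Σ zᵢ(Kᵢ−1)/(1+ψ₂(Kᵢ−1)) = 0.
Feasibility: ΣzᵢKᵢ = 1.759, Σzᵢ/Kᵢ = 1.173 — both > 1, two phases present.
Newton–Raphson from ψ₂ = 0.5:
  ψ₂ = 0.500: g = -0.0029, g' = -0.483 → ψ₂ = 0.494
Converged at ψ₂ = 0.494.
  1: x = 0.050, y = 0.318
  2: x = 0.276, y = 0.218
  3: x = 0.117, y = 0.090
  4: x = 0.558, y = 0.374

V/F (drum 2) = 0.494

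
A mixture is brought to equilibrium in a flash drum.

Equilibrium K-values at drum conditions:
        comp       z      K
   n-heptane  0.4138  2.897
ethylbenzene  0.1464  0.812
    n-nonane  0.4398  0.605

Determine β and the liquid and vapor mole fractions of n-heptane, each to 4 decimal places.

β = 0.8663, x_n-heptane = 0.1565, y_n-heptane = 0.4535

Material balance + equilibrium reduce to Σ zᵢ(Kᵢ−1)/(1+β(Kᵢ−1)) = 0.
Check two-phase: ΣzᵢKᵢ = 1.5837 > 1 and Σzᵢ/Kᵢ = 1.0501 > 1, so g(0) = 0.5837 > 0 and g(1) = -0.0501 < 0.
Iterate (Newton) starting at β = 0.5:
  β = 0.5000: g = 0.15601, g' = -0.5051 → β = 0.8089
  β = 0.8089: g = 0.02198, g' = -0.3872 → β = 0.8656
  β = 0.8656: g = 0.00024, g' = -0.3791 → β = 0.8663
Converged at β = 0.8663.
Compositions from xᵢ = zᵢ/(1+β(Kᵢ−1)), yᵢ = Kᵢxᵢ:
  n-heptane: x = 0.1565, y = 0.4535
  ethylbenzene: x = 0.1749, y = 0.1420
  n-nonane: x = 0.6686, y = 0.4045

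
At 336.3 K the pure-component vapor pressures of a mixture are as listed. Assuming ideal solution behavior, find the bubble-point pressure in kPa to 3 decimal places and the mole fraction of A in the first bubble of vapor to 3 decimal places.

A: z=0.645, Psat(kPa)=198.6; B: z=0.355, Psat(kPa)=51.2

At the bubble point ψ → 0, so ΣzᵢKᵢ = 1 with Kᵢ = Pᵢˢᵃᵗ/P ⇒ P = ΣzᵢPᵢˢᵃᵗ.
P = 0.645·198.6 + 0.355·51.2 = 146.273 kPa
yᵢ = zᵢPᵢˢᵃᵗ/P ⇒ y_A = 0.645·198.6/146.273 = 0.876

Pbub = 146.273 kPa, y_A = 0.876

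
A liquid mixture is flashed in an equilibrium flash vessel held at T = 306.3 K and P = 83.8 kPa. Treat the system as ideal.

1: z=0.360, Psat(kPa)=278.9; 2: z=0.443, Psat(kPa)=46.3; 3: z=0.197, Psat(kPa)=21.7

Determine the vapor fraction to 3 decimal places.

Raoult's law: Kᵢ = Pᵢˢᵃᵗ/P = Pᵢˢᵃᵗ/83.8.
  K_1 = 278.9/83.8 = 3.32816, K_2 = 46.3/83.8 = 0.55251, K_3 = 21.7/83.8 = 0.25895
Material balance + equilibrium reduce to Σ zᵢ(Kᵢ−1)/(1+ψ(Kᵢ−1)) = 0.
Check two-phase: ΣzᵢKᵢ = 1.494 > 1 and Σzᵢ/Kᵢ = 1.671 > 1, so g(0) = 0.494 > 0 and g(1) = -0.671 < 0.
Newton–Raphson from ψ = 0.56:
  ψ = 0.560: g = -0.1503, g' = -0.842 → ψ = 0.381
  ψ = 0.381: g = 0.0013, g' = -0.887 → ψ = 0.383
Converged at ψ = 0.383.

ψ = 0.383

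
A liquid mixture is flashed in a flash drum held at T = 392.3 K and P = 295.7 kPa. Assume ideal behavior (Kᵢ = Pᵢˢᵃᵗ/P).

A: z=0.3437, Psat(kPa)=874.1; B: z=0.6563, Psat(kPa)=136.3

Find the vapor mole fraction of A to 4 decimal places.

y_A = 0.6386

Raoult's law: Kᵢ = Pᵢˢᵃᵗ/P = Pᵢˢᵃᵗ/295.7.
  K_A = 874.1/295.7 = 2.956037, K_B = 136.3/295.7 = 0.460940
Let β = V/F and solve Σ zᵢ(Kᵢ−1)/(1+β(Kᵢ−1)) = 0.
Feasibility: ΣzᵢKᵢ = 1.3185, Σzᵢ/Kᵢ = 1.5401 — both > 1, two phases present.
Iterate (Newton) starting at β = 0.5:
  β = 0.5000: g = -0.14444, g' = -0.6935 → β = 0.2917
  β = 0.2917: g = 0.00824, g' = -0.8016 → β = 0.3020
  β = 0.3020: g = 0.00005, g' = -0.7918 → β = 0.3021
Converged at β = 0.3021.
Compositions from xᵢ = zᵢ/(1+β(Kᵢ−1)), yᵢ = Kᵢxᵢ:
  A: x = 0.2160, y = 0.6386
  B: x = 0.7840, y = 0.3614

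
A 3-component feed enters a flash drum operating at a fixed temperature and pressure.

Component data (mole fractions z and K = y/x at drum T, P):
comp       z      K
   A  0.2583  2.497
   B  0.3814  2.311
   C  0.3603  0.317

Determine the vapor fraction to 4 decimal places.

ψ = 0.6761

Rachford–Rice: g(ψ) = Σ zᵢ(Kᵢ−1)/(1+ψ(Kᵢ−1)) = 0.
Check two-phase: ΣzᵢKᵢ = 1.6406 > 1 and Σzᵢ/Kᵢ = 1.4051 > 1, so g(0) = 0.6406 > 0 and g(1) = -0.4051 < 0.
Newton–Raphson from ψ = 0.5:
  ψ = 0.5000: g = 0.14947, g' = -0.8161 → ψ = 0.6832
  ψ = 0.6832: g = -0.00640, g' = -0.9146 → ψ = 0.6762
  ψ = 0.6762: g = -0.00003, g' = -0.9075 → ψ = 0.6761
Converged at ψ = 0.6761.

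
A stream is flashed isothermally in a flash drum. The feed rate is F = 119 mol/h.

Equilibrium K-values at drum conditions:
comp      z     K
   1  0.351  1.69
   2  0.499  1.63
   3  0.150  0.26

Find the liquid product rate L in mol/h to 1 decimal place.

Iterate (Newton) starting at ψ = 0.48:
  ψ = 0.480: g = 0.2512, g' = -0.409 → ψ = 1.000
  ψ = 1.000: g = -0.0907, g' = -1.348 → ψ = 0.933
  ψ = 0.933: g = -0.0129, g' = -0.996 → ψ = 0.920
  ψ = 0.920: g = -0.0003, g' = -0.947 → ψ = 0.919
Converged at ψ = 0.919.
Then V = ψ·F = 0.9194·119 = 109.4 mol/h and L = F − V = 9.6 mol/h.

L = 9.6 mol/h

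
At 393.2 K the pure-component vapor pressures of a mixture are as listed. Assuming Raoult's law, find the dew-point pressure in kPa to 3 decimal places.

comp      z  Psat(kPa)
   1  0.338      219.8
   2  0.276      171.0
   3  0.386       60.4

At the dew point ψ → 1, so Σzᵢ/Kᵢ = 1 with Kᵢ = Pᵢˢᵃᵗ/P ⇒ 1/P = Σzᵢ/Pᵢˢᵃᵗ.
1/P = 0.338/219.8 + 0.276/171.0 + 0.386/60.4 = 0.009543 ⇒ P = 104.794 kPa

Pdew = 104.794 kPa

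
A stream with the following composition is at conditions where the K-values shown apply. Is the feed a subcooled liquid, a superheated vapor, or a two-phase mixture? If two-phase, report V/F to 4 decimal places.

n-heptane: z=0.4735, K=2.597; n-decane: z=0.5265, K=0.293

two-phase, V/F = 0.3401

ΣzᵢKᵢ = 1.3839; Σzᵢ/Kᵢ = 1.9793.
Both exceed 1, so a two-phase solution exists.
Let ψ = V/F and solve Σ zᵢ(Kᵢ−1)/(1+ψ(Kᵢ−1)) = 0.
Iterate (Newton) starting at ψ = 0.5:
  ψ = 0.5000: g = -0.15532, g' = -1.0030 → ψ = 0.3451
  ψ = 0.3451: g = -0.00490, g' = -0.9624 → ψ = 0.3400
Converged at ψ = 0.3401.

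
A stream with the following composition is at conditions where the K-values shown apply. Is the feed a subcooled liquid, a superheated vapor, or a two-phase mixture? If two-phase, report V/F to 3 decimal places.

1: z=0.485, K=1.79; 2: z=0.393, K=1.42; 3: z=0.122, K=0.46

superheated vapor

ΣzᵢKᵢ = 1.482; Σzᵢ/Kᵢ = 0.813.
Since Σzᵢ/Kᵢ < 1 the mixture is above its dew point — single vapor phase.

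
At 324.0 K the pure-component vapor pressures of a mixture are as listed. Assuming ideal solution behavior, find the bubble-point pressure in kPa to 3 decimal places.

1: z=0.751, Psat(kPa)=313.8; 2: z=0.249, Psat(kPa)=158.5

Pbub = 275.130 kPa

At the bubble point ψ → 0, so ΣzᵢKᵢ = 1 with Kᵢ = Pᵢˢᵃᵗ/P ⇒ P = ΣzᵢPᵢˢᵃᵗ.
P = 0.751·313.8 + 0.249·158.5 = 275.130 kPa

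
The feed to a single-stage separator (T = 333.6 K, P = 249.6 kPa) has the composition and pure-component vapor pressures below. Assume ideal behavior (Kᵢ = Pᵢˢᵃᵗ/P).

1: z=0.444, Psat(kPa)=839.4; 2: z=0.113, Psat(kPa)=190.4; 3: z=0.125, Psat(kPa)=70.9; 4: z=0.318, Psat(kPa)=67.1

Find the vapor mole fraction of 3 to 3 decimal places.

y_3 = 0.052

Raoult's law: Kᵢ = Pᵢˢᵃᵗ/P = Pᵢˢᵃᵗ/249.6.
  K_1 = 839.4/249.6 = 3.36298, K_2 = 190.4/249.6 = 0.76282, K_3 = 70.9/249.6 = 0.28405, K_4 = 67.1/249.6 = 0.26883
Material balance + equilibrium reduce to Σ zᵢ(Kᵢ−1)/(1+ψ(Kᵢ−1)) = 0.
g(0) = ΣzᵢKᵢ − 1 = 0.700 and g(1) = 1 − Σzᵢ/Kᵢ = -0.903, so a root lies in (0, 1).
Iterate (Newton) starting at ψ = 0.6:
  ψ = 0.600: g = -0.1684, g' = -1.169 → ψ = 0.456
  ψ = 0.456: g = -0.0067, g' = -1.106 → ψ = 0.450
Converged at ψ = 0.450.
Compositions from xᵢ = zᵢ/(1+ψ(Kᵢ−1)), yᵢ = Kᵢxᵢ:
  1: x = 0.215, y = 0.724
  2: x = 0.126, y = 0.096
  3: x = 0.184, y = 0.052
  4: x = 0.474, y = 0.127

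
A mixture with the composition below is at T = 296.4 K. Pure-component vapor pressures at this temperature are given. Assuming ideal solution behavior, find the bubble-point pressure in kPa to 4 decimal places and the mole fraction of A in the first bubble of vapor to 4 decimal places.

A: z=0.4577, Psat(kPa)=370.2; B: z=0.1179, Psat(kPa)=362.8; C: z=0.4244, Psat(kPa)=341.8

Pbub = 357.2746 kPa, y_A = 0.4743

At the bubble point ψ → 0, so ΣzᵢKᵢ = 1 with Kᵢ = Pᵢˢᵃᵗ/P ⇒ P = ΣzᵢPᵢˢᵃᵗ.
P = 0.4577·370.2 + 0.1179·362.8 + 0.4244·341.8 = 357.2746 kPa
yᵢ = zᵢPᵢˢᵃᵗ/P ⇒ y_A = 0.4577·370.2/357.2746 = 0.4743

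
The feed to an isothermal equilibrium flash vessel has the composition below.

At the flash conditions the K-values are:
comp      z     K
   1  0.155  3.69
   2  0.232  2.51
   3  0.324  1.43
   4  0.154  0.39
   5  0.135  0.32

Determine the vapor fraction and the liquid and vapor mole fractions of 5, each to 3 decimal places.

Rachford–Rice: g(ψ) = Σ zᵢ(Kᵢ−1)/(1+ψ(Kᵢ−1)) = 0.
Check two-phase: ΣzᵢKᵢ = 1.721 > 1 and Σzᵢ/Kᵢ = 1.178 > 1, so g(0) = 0.721 > 0 and g(1) = -0.178 < 0.
Newton iteration, ψ⁰ = 0.35:
  ψ = 0.350: g = 0.3251, g' = -0.769 → ψ = 0.773
  ψ = 0.773: g = 0.0306, g' = -0.747 → ψ = 0.814
  ψ = 0.814: g = -0.0008, g' = -0.788 → ψ = 0.813
Converged at ψ = 0.813.
Compositions from xᵢ = zᵢ/(1+ψ(Kᵢ−1)), yᵢ = Kᵢxᵢ:
  1: x = 0.049, y = 0.180
  2: x = 0.104, y = 0.261
  3: x = 0.240, y = 0.343
  4: x = 0.305, y = 0.119
  5: x = 0.302, y = 0.097

ψ = 0.813, x_5 = 0.302, y_5 = 0.097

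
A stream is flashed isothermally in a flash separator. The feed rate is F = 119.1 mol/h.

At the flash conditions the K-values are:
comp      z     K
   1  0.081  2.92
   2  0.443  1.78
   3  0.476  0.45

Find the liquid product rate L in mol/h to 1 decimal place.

L = 67.6 mol/h

Material balance + equilibrium reduce to Σ zᵢ(Kᵢ−1)/(1+ψ(Kᵢ−1)) = 0.
g(0) = ΣzᵢKᵢ − 1 = 0.239 and g(1) = 1 − Σzᵢ/Kᵢ = -0.334, so a root lies in (0, 1).
Newton–Raphson from ψ = 0.5:
  ψ = 0.500: g = -0.0332, g' = -0.491 → ψ = 0.432
Converged at ψ = 0.432.
Then V = ψ·F = 0.4321·119.1 = 51.5 mol/h and L = F − V = 67.6 mol/h.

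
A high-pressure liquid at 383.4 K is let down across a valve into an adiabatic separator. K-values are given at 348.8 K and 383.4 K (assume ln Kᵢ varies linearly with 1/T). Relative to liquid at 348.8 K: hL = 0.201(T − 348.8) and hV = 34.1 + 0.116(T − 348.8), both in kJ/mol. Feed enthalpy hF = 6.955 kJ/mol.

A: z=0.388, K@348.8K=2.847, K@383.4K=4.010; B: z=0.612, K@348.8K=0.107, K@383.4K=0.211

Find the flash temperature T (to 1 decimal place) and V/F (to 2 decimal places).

T = 357.4 K, V/F = 0.16

Adiabatic flash: solve Rachford–Rice at each trial T, then check hF = ψ·hV(T) + (1−ψ)·hL(T).
  T = 348.8 K: K = (2.847, 0.107), RR gives ψ = 0.103, H_out = 3.517 kJ/mol
  T = 383.4 K: K = (4.010, 0.211), RR gives ψ = 0.288, H_out = 15.942 kJ/mol
  T = 366.1 K: K = (3.406, 0.153), RR gives ψ = 0.204, H_out = 10.120 kJ/mol
  T = 357.5 K: K = (3.122, 0.129), RR gives ψ = 0.157, H_out = 6.982 kJ/mol
  T = 353.1 K: K = (2.982, 0.117), RR gives ψ = 0.131, H_out = 5.274 kJ/mol
  T = 355.3 K: K = (3.052, 0.123), RR gives ψ = 0.144, H_out = 6.138 kJ/mol
Linear interpolation between T = 355.3 (H_out = 6.138) and T = 357.5 (H_out = 6.982) on hF = 6.955 gives T ≈ 357.4 K, at which ψ = 0.16.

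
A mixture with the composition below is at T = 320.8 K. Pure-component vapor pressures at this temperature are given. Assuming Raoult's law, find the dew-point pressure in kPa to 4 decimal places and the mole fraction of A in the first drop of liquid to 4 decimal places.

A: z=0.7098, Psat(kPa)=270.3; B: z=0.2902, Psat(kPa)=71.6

At the dew point ψ → 1, so Σzᵢ/Kᵢ = 1 with Kᵢ = Pᵢˢᵃᵗ/P ⇒ 1/P = Σzᵢ/Pᵢˢᵃᵗ.
1/P = 0.7098/270.3 + 0.2902/71.6 = 0.0066790 ⇒ P = 149.7220 kPa
xᵢ = zᵢP/Pᵢˢᵃᵗ ⇒ x_A = 0.7098·149.7220/270.3 = 0.3932

Pdew = 149.7220 kPa, x_A = 0.3932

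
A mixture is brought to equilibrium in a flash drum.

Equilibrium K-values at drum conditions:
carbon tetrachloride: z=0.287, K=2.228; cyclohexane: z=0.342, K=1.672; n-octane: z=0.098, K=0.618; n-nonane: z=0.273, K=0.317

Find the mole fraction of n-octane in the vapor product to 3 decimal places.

Rachford–Rice: g(β) = Σ zᵢ(Kᵢ−1)/(1+β(Kᵢ−1)) = 0.
g(0) = ΣzᵢKᵢ − 1 = 0.358 and g(1) = 1 − Σzᵢ/Kᵢ = -0.353, so a root lies in (0, 1).
Newton–Raphson from β = 0.5:
  β = 0.500: g = 0.0610, g' = -0.568 → β = 0.607
  β = 0.607: g = -0.0022, g' = -0.616 → β = 0.604
Converged at β = 0.604.
Compositions from xᵢ = zᵢ/(1+β(Kᵢ−1)), yᵢ = Kᵢxᵢ:
  carbon tetrachloride: x = 0.165, y = 0.367
  cyclohexane: x = 0.243, y = 0.407
  n-octane: x = 0.127, y = 0.079
  n-nonane: x = 0.464, y = 0.147

y_n-octane = 0.079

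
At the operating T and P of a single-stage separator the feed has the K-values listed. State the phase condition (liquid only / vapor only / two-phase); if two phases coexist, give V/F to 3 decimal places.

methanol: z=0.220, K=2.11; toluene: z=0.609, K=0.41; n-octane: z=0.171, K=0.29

ΣzᵢKᵢ = 0.763; Σzᵢ/Kᵢ = 2.179.
Since ΣzᵢKᵢ < 1 the mixture is below its bubble point — single liquid phase.

liquid only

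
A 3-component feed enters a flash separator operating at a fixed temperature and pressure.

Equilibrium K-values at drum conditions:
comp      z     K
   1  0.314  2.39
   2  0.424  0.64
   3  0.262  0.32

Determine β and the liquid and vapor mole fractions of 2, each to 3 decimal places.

Material balance + equilibrium reduce to Σ zᵢ(Kᵢ−1)/(1+β(Kᵢ−1)) = 0.
Feasibility: ΣzᵢKᵢ = 1.106, Σzᵢ/Kᵢ = 1.613 — both > 1, two phases present.
Newton–Raphson from β = 0.49:
  β = 0.490: g = -0.1929, g' = -0.568 → β = 0.150
  β = 0.150: g = 0.0011, g' = -0.627 → β = 0.152
Converged at β = 0.152.
Compositions from xᵢ = zᵢ/(1+β(Kᵢ−1)), yᵢ = Kᵢxᵢ:
  1: x = 0.259, y = 0.619
  2: x = 0.449, y = 0.287
  3: x = 0.292, y = 0.094

β = 0.152, x_2 = 0.449, y_2 = 0.287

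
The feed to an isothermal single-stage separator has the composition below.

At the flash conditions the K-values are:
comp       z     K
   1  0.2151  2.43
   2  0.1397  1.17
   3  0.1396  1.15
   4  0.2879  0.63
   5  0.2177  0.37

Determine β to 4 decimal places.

Material balance + equilibrium reduce to Σ zᵢ(Kᵢ−1)/(1+β(Kᵢ−1)) = 0.
g(0) = ΣzᵢKᵢ − 1 = 0.1086 and g(1) = 1 − Σzᵢ/Kᵢ = -0.3747, so a root lies in (0, 1).
Newton iteration, β⁰ = 0.64:
  β = 0.6400: g = -0.16825, g' = -0.4361 → β = 0.2542
  β = 0.2542: g = -0.01234, g' = -0.4137 → β = 0.2243
  β = 0.2243: g = 0.00013, g' = -0.4229 → β = 0.2246
Converged at β = 0.2246.

β = 0.2246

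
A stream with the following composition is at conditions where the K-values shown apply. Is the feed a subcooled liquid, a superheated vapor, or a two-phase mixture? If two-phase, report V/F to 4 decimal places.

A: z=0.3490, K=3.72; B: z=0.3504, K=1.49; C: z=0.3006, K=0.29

ΣzᵢKᵢ = 1.9075; Σzᵢ/Kᵢ = 1.3655.
Both exceed 1, so a two-phase solution exists.
Rachford–Rice: g(ψ) = Σ zᵢ(Kᵢ−1)/(1+ψ(Kᵢ−1)) = 0.
Iterate (Newton) starting at ψ = 0.63:
  ψ = 0.6300: g = 0.09487, g' = -0.8958 → ψ = 0.7359
  ψ = 0.7359: g = -0.00451, g' = -0.9966 → ψ = 0.7314
Converged at ψ = 0.7314.

two-phase, V/F = 0.7314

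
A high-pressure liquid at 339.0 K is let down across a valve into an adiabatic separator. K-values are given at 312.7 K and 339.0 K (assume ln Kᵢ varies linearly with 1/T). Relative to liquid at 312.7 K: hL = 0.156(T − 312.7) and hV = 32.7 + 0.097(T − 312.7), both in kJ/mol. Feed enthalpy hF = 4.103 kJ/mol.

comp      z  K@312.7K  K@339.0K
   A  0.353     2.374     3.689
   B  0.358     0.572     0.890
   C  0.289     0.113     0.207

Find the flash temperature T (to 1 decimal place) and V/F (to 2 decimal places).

Adiabatic flash: solve Rachford–Rice at each trial T, then check hF = ψ·hV(T) + (1−ψ)·hL(T).
  T = 312.7 K: K = (2.374, 0.572, 0.113), RR gives ψ = 0.083, H_out = 2.706 kJ/mol
  T = 339.0 K: K = (3.689, 0.890, 0.207), RR gives ψ = 0.483, H_out = 19.144 kJ/mol
  T = 325.9 K: K = (2.988, 0.720, 0.155), RR gives ψ = 0.303, H_out = 11.746 kJ/mol
  T = 319.3 K: K = (2.670, 0.644, 0.133), RR gives ψ = 0.201, H_out = 7.535 kJ/mol
  T = 316.0 K: K = (2.519, 0.607, 0.123), RR gives ψ = 0.145, H_out = 5.219 kJ/mol
  T = 314.4 K: K = (2.448, 0.590, 0.118), RR gives ψ = 0.115, H_out = 4.029 kJ/mol
Linear interpolation between T = 314.4 (H_out = 4.029) and T = 316.0 (H_out = 5.219) on hF = 4.103 gives T ≈ 314.5 K, at which ψ = 0.12.

T = 314.5 K, V/F = 0.12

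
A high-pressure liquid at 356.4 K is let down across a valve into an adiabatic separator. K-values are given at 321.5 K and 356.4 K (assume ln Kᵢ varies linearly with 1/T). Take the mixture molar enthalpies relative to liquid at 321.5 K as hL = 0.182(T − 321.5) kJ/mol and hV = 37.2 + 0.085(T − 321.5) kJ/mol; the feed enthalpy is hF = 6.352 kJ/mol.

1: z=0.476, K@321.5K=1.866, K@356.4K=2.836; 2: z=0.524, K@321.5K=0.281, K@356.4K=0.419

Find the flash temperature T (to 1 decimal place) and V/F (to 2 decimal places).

Adiabatic flash: solve Rachford–Rice at each trial T, then check hF = ψ·hV(T) + (1−ψ)·hL(T).
  T = 321.5 K: K = (1.866, 0.281), RR gives ψ = 0.057, H_out = 2.119 kJ/mol
  T = 356.4 K: K = (2.836, 0.419), RR gives ψ = 0.534, H_out = 24.405 kJ/mol
  T = 338.9 K: K = (2.324, 0.346), RR gives ψ = 0.333, H_out = 14.977 kJ/mol
  T = 330.2 K: K = (2.088, 0.313), RR gives ψ = 0.211, H_out = 9.267 kJ/mol
  T = 325.9 K: K = (1.977, 0.297), RR gives ψ = 0.141, H_out = 5.971 kJ/mol
  T = 328.0 K: K = (2.031, 0.305), RR gives ψ = 0.176, H_out = 7.630 kJ/mol
Linear interpolation between T = 325.9 (H_out = 5.971) and T = 328.0 (H_out = 7.630) on hF = 6.352 gives T ≈ 326.4 K, at which ψ = 0.15.

T = 326.4 K, V/F = 0.15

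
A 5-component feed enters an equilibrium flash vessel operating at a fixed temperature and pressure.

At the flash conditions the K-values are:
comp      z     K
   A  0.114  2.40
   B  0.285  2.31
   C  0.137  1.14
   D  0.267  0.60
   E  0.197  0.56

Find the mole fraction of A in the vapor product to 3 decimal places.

Rachford–Rice: g(β) = Σ zᵢ(Kᵢ−1)/(1+β(Kᵢ−1)) = 0.
Check two-phase: ΣzᵢKᵢ = 1.359 > 1 and Σzᵢ/Kᵢ = 1.088 > 1, so g(0) = 0.359 > 0 and g(1) = -0.088 < 0.
Newton iteration, β⁰ = 0.58:
  β = 0.580: g = 0.0625, g' = -0.369 → β = 0.749
  β = 0.749: g = 0.0019, g' = -0.352 → β = 0.755
Converged at β = 0.755.
Compositions from xᵢ = zᵢ/(1+β(Kᵢ−1)), yᵢ = Kᵢxᵢ:
  A: x = 0.055, y = 0.133
  B: x = 0.143, y = 0.331
  C: x = 0.124, y = 0.141
  D: x = 0.382, y = 0.229
  E: x = 0.295, y = 0.165

y_A = 0.133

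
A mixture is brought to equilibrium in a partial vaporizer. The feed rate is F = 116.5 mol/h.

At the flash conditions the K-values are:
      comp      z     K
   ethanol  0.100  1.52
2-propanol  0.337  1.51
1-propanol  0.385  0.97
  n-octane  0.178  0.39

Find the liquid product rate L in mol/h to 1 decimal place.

Material balance + equilibrium reduce to Σ zᵢ(Kᵢ−1)/(1+ψ(Kᵢ−1)) = 0.
Feasibility: ΣzᵢKᵢ = 1.104, Σzᵢ/Kᵢ = 1.142 — both > 1, two phases present.
Iterate (Newton) starting at ψ = 0.5:
  ψ = 0.500: g = 0.0103, g' = -0.210 → ψ = 0.549
  ψ = 0.549: g = -0.0002, g' = -0.220 → ψ = 0.548
Converged at ψ = 0.548.
Then V = ψ·F = 0.5478·116.5 = 63.8 mol/h and L = F − V = 52.7 mol/h.

L = 52.7 mol/h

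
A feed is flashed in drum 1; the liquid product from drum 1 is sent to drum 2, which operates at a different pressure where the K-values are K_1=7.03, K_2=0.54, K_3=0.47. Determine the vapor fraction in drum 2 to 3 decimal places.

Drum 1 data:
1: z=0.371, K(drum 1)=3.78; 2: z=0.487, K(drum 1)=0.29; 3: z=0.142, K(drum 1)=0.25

Drum 1:
Let ψ₁ = V/F and solve Σ zᵢ(Kᵢ−1)/(1+ψ₁(Kᵢ−1)) = 0.
Check two-phase: ΣzᵢKᵢ = 1.579 > 1 and Σzᵢ/Kᵢ = 2.345 > 1, so g(0) = 0.579 > 0 and g(1) = -1.345 < 0.
Iterate (Newton) starting at ψ₁ = 0.6:
  ψ₁ = 0.600: g = -0.4094, g' = -1.412 → ψ₁ = 0.310
  ψ₁ = 0.310: g = -0.0282, g' = -1.366 → ψ₁ = 0.289
  ψ₁ = 0.289: g = 0.0003, g' = -1.400 → ψ₁ = 0.290
Converged at ψ₁ = 0.290.
Drum-1 compositions:
  1: x = 0.206, y = 0.777
  2: x = 0.613, y = 0.178
  3: x = 0.181, y = 0.045
Drum-2 feed = drum-1 liquid: z₂ = (0.2055, 0.6131, 0.1814).
Drum 2:
Newton iteration, ψ₂⁰ = 0.31:
  ψ₂ = 0.310: g = -0.0121, g' = -1.157 → ψ₂ = 0.300
Converged at ψ₂ = 0.300.
  1: x = 0.073, y = 0.515
  2: x = 0.711, y = 0.384
  3: x = 0.216, y = 0.101

V/F (drum 2) = 0.300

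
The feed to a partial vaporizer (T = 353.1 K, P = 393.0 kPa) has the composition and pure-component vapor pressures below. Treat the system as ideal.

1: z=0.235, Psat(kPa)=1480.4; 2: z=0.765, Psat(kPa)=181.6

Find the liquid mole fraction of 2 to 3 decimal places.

Raoult's law: Kᵢ = Pᵢˢᵃᵗ/P = Pᵢˢᵃᵗ/393.0.
  K_1 = 1480.4/393.0 = 3.76692, K_2 = 181.6/393.0 = 0.46209
Let ψ = V/F and solve Σ zᵢ(Kᵢ−1)/(1+ψ(Kᵢ−1)) = 0.
g(0) = ΣzᵢKᵢ − 1 = 0.239 and g(1) = 1 − Σzᵢ/Kᵢ = -0.718, so a root lies in (0, 1).
Binary case is linear: z₁(K₁−1)(1+ψ(K₂−1)) + z₂(K₂−1)(1+ψ(K₁−1)) = 0
⇒ ψ = [z₁(K₁−1)+z₂(K₂−1)] / [−(K₁−1)(K₂−1)] = 0.2387/1.4884 = 0.160
Compositions from xᵢ = zᵢ/(1+ψ(Kᵢ−1)), yᵢ = Kᵢxᵢ:
  1: x = 0.163, y = 0.613
  2: x = 0.837, y = 0.387

x_2 = 0.837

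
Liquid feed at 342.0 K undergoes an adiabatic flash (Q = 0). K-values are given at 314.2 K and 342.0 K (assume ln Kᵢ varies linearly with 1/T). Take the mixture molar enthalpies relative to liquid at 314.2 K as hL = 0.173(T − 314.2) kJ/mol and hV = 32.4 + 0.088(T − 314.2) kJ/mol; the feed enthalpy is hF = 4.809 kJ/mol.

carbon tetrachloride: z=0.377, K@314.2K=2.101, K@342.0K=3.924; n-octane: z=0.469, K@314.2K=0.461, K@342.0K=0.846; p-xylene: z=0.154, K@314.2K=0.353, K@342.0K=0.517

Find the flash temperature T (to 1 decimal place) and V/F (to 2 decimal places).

Adiabatic flash: solve Rachford–Rice at each trial T, then check hF = ψ·hV(T) + (1−ψ)·hL(T).
  T = 314.2 K: K = (2.101, 0.461, 0.353), RR gives ψ = 0.100, H_out = 3.250 kJ/mol
  T = 342.0 K: K = (3.924, 0.846, 0.517), RR gives ψ = 1.000, H_out = 34.846 kJ/mol
  T = 328.1 K: K = (2.910, 0.633, 0.431), RR gives ψ = 0.564, H_out = 20.018 kJ/mol
  T = 321.1 K: K = (2.478, 0.541, 0.390), RR gives ψ = 0.336, H_out = 11.881 kJ/mol
  T = 317.6 K: K = (2.281, 0.499, 0.371), RR gives ψ = 0.221, H_out = 7.682 kJ/mol
  T = 315.9 K: K = (2.190, 0.480, 0.362), RR gives ψ = 0.162, H_out = 5.525 kJ/mol
Linear interpolation between T = 314.2 (H_out = 3.250) and T = 315.9 (H_out = 5.525) on hF = 4.809 gives T ≈ 315.4 K, at which ψ = 0.14.

T = 315.4 K, V/F = 0.14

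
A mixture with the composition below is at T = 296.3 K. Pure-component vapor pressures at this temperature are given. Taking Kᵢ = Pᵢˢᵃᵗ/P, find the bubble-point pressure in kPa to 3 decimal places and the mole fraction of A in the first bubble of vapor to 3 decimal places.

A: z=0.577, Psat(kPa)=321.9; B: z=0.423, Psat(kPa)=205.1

At the bubble point ψ → 0, so ΣzᵢKᵢ = 1 with Kᵢ = Pᵢˢᵃᵗ/P ⇒ P = ΣzᵢPᵢˢᵃᵗ.
P = 0.577·321.9 + 0.423·205.1 = 272.494 kPa
yᵢ = zᵢPᵢˢᵃᵗ/P ⇒ y_A = 0.577·321.9/272.494 = 0.682

Pbub = 272.494 kPa, y_A = 0.682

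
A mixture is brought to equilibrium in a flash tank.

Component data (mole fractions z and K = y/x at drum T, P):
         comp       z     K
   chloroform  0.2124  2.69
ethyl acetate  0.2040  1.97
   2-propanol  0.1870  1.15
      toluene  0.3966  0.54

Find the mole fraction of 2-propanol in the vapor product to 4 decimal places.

Newton–Raphson from β = 0.5:
  β = 0.5000: g = 0.11697, g' = -0.4104 → β = 0.7850
  β = 0.7850: g = 0.00617, g' = -0.3829 → β = 0.8011
Converged at β = 0.8011.
Compositions from xᵢ = zᵢ/(1+β(Kᵢ−1)), yᵢ = Kᵢxᵢ:
  chloroform: x = 0.0902, y = 0.2427
  ethyl acetate: x = 0.1148, y = 0.2261
  2-propanol: x = 0.1669, y = 0.1920
  toluene: x = 0.6280, y = 0.3391

y_2-propanol = 0.1920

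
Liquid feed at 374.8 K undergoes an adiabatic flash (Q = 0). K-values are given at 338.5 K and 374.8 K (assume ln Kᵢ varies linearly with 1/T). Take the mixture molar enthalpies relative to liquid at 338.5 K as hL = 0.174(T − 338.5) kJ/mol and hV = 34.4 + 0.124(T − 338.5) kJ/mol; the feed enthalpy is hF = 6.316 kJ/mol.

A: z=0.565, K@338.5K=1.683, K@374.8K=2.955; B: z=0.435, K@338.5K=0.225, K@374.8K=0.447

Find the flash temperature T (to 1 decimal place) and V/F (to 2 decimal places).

T = 341.2 K, V/F = 0.17

Adiabatic flash: solve Rachford–Rice at each trial T, then check hF = ψ·hV(T) + (1−ψ)·hL(T).
  T = 338.5 K: K = (1.683, 0.225), RR gives ψ = 0.092, H_out = 3.169 kJ/mol
  T = 374.8 K: K = (2.955, 0.447), RR gives ψ = 0.799, H_out = 32.358 kJ/mol
  T = 356.6 K: K = (2.261, 0.322), RR gives ψ = 0.489, H_out = 19.520 kJ/mol
  T = 347.6 K: K = (1.960, 0.271), RR gives ψ = 0.322, H_out = 12.500 kJ/mol
  T = 343.1 K: K = (1.819, 0.247), RR gives ψ = 0.220, H_out = 8.314 kJ/mol
  T = 340.8 K: K = (1.750, 0.236), RR gives ψ = 0.160, H_out = 5.879 kJ/mol
Linear interpolation between T = 340.8 (H_out = 5.879) and T = 343.1 (H_out = 8.314) on hF = 6.316 gives T ≈ 341.2 K, at which ψ = 0.17.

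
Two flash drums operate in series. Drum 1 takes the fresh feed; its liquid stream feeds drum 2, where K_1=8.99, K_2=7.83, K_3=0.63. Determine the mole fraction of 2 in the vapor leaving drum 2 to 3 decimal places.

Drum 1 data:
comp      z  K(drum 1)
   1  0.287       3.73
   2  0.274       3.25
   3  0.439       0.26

y_2 (drum 2) = 0.205

Drum 1:
Newton iteration, ψ₁⁰ = 0.5:
  ψ₁ = 0.500: g = 0.1058, g' = -1.295 → ψ₁ = 0.582
  ψ₁ = 0.582: g = -0.0006, g' = -1.321 → ψ₁ = 0.581
Converged at ψ₁ = 0.581.
Drum-1 compositions:
  1: x = 0.111, y = 0.414
  2: x = 0.119, y = 0.386
  3: x = 0.770, y = 0.200
Drum-2 feed = drum-1 liquid: z₂ = (0.1110, 0.1187, 0.7703).
Drum 2:
Iterate (Newton) starting at ψ₂ = 0.5:
  ψ₂ = 0.500: g = 0.0114, g' = -0.727 → ψ₂ = 0.516
Converged at ψ₂ = 0.516.
  1: x = 0.022, y = 0.195
  2: x = 0.026, y = 0.205
  3: x = 0.952, y = 0.600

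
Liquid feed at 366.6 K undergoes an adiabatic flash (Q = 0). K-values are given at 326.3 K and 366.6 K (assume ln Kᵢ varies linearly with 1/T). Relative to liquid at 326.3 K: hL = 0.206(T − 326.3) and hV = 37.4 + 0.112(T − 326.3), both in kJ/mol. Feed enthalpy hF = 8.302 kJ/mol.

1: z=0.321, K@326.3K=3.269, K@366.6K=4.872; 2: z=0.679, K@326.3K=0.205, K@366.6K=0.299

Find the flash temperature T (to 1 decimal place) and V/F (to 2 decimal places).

T = 337.6 K, V/F = 0.16

Adiabatic flash: solve Rachford–Rice at each trial T, then check hF = ψ·hV(T) + (1−ψ)·hL(T).
  T = 326.3 K: K = (3.269, 0.205), RR gives ψ = 0.105, H_out = 3.909 kJ/mol
  T = 366.6 K: K = (4.872, 0.299), RR gives ψ = 0.283, H_out = 17.799 kJ/mol
  T = 346.5 K: K = (4.039, 0.250), RR gives ψ = 0.205, H_out = 11.433 kJ/mol
  T = 336.4 K: K = (3.645, 0.227), RR gives ψ = 0.159, H_out = 7.866 kJ/mol
  T = 341.4 K: K = (3.838, 0.239), RR gives ψ = 0.182, H_out = 9.673 kJ/mol
  T = 338.9 K: K = (3.741, 0.233), RR gives ψ = 0.171, H_out = 8.780 kJ/mol
  T = 337.6 K: K = (3.691, 0.230), RR gives ψ = 0.165, H_out = 8.308 kJ/mol
Linear interpolation between T = 336.4 (H_out = 7.866) and T = 337.6 (H_out = 8.308) on hF = 8.302 gives T ≈ 337.6 K, at which ψ = 0.16.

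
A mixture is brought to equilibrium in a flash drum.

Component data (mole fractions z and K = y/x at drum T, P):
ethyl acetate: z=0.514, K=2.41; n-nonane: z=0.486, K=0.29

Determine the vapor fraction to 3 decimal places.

ψ = 0.379

Binary case is linear: z₁(K₁−1)(1+ψ(K₂−1)) + z₂(K₂−1)(1+ψ(K₁−1)) = 0
⇒ ψ = [z₁(K₁−1)+z₂(K₂−1)] / [−(K₁−1)(K₂−1)] = 0.3797/1.0011 = 0.379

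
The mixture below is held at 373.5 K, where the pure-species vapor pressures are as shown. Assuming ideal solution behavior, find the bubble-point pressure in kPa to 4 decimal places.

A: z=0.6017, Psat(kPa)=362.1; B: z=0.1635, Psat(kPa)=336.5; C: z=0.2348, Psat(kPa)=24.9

At the bubble point ψ → 0, so ΣzᵢKᵢ = 1 with Kᵢ = Pᵢˢᵃᵗ/P ⇒ P = ΣzᵢPᵢˢᵃᵗ.
P = 0.6017·362.1 + 0.1635·336.5 + 0.2348·24.9 = 278.7398 kPa

Pbub = 278.7398 kPa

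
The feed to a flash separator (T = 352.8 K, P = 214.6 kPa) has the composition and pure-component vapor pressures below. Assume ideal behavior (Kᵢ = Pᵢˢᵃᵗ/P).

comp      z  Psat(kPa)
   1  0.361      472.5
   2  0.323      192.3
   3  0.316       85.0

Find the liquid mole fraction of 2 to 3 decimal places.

x_2 = 0.338

Raoult's law: Kᵢ = Pᵢˢᵃᵗ/P = Pᵢˢᵃᵗ/214.6.
  K_1 = 472.5/214.6 = 2.20177, K_2 = 192.3/214.6 = 0.89609, K_3 = 85.0/214.6 = 0.39609
Let ψ = V/F and solve Σ zᵢ(Kᵢ−1)/(1+ψ(Kᵢ−1)) = 0.
Feasibility: ΣzᵢKᵢ = 1.209, Σzᵢ/Kᵢ = 1.322 — both > 1, two phases present.
Newton iteration, ψ⁰ = 0.5:
  ψ = 0.500: g = -0.0378, g' = -0.444 → ψ = 0.415
  ψ = 0.415: g = -0.0002, g' = -0.441 → ψ = 0.414
Converged at ψ = 0.414.
Compositions from xᵢ = zᵢ/(1+ψ(Kᵢ−1)), yᵢ = Kᵢxᵢ:
  1: x = 0.241, y = 0.531
  2: x = 0.338, y = 0.302
  3: x = 0.421, y = 0.167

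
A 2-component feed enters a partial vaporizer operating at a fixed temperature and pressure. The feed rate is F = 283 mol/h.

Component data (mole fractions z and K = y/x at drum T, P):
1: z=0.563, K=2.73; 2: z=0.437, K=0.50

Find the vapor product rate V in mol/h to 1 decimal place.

V = 247.2 mol/h

Material balance + equilibrium reduce to Σ zᵢ(Kᵢ−1)/(1+V/F(Kᵢ−1)) = 0.
Feasibility: ΣzᵢKᵢ = 1.755, Σzᵢ/Kᵢ = 1.080 — both > 1, two phases present.
Iterate (Newton) starting at V/F = 0.52:
  V/F = 0.520: g = 0.2175, g' = -0.666 → V/F = 0.846
  V/F = 0.846: g = 0.0165, g' = -0.606 → V/F = 0.874
  V/F = 0.874: g = -0.0001, g' = -0.612 → V/F = 0.873
Converged at V/F = 0.873.
Then V = V/F·F = 0.8734·283 = 247.2 mol/h and L = F − V = 35.8 mol/h.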